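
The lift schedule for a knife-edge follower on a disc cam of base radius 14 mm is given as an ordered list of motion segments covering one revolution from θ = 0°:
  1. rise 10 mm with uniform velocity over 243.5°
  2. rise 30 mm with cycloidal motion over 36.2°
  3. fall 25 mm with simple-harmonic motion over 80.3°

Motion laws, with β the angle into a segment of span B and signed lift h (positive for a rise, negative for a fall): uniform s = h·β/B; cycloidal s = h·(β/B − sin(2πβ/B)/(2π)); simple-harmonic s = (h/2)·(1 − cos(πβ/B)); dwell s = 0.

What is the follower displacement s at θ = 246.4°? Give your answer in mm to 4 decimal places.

seg 1 [0°–243.5°] uniform, h=10: full span → s += 10 → s = 10.0000
seg 2 [243.5°–279.7°] cycloidal, h=30: θ=246.4° here. β=2.9, B=36.2. 30·(0.0801 − sin(2π·0.0801)/(2π)) = 0.1002 → s = 10.1002

10.1002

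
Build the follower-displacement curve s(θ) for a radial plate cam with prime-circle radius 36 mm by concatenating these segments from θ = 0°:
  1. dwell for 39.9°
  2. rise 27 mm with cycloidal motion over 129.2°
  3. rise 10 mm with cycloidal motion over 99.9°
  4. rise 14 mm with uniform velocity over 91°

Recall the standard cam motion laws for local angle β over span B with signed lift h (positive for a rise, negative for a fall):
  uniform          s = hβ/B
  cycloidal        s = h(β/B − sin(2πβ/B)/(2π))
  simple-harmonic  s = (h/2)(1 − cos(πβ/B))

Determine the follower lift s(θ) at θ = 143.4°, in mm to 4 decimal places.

seg 1 [0°–39.9°] dwell: s stays 0.0000
seg 2 [39.9°–169.1°] cycloidal, h=27: θ=143.4° here. β=103.5, B=129.2. 27·(0.8011 − sin(2π·0.8011)/(2π)) = 25.7070 → s = 25.7070

25.7070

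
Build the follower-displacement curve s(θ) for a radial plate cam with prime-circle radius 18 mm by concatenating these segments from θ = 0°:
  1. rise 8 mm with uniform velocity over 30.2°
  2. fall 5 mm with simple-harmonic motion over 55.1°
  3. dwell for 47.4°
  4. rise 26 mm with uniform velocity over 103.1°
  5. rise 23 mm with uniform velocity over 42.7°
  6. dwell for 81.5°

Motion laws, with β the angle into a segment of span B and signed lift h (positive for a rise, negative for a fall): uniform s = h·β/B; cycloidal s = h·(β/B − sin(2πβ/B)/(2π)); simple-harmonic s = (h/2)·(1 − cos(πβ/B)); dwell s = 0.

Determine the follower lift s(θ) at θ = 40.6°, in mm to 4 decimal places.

seg 1 [0°–30.2°] uniform, h=8: full span → s += 8 → s = 8.0000
seg 2 [30.2°–85.3°] simple-harmonic, h=-5: θ=40.6° here. β=10.4, B=55.1. -5/2·(1 − cos(π·0.1887)) = -0.4268 → s = 7.5732

7.5732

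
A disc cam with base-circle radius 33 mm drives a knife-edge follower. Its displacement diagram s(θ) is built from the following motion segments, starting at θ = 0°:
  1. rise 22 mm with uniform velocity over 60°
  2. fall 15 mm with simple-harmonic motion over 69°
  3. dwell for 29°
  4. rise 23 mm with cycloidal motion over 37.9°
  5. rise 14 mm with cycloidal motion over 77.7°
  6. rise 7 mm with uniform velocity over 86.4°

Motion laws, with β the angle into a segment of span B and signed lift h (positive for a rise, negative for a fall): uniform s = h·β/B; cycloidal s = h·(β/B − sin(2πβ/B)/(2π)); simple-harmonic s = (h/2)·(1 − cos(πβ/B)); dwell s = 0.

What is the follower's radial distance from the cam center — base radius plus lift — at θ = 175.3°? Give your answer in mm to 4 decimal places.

seg 1 [0°–60°] uniform, h=22: full span → s += 22 → s = 22.0000
seg 2 [60°–129°] simple-harmonic, h=-15: full span → s += -15 → s = 7.0000
seg 3 [129°–158°] dwell: s stays 7.0000
seg 4 [158°–195.9°] cycloidal, h=23: θ=175.3° here. β=17.3, B=37.9. 23·(0.4565 − sin(2π·0.4565)/(2π)) = 9.5098 → s = 16.5098
radial distance = base radius + s = 33 + 16.5098 = 49.5098

49.5098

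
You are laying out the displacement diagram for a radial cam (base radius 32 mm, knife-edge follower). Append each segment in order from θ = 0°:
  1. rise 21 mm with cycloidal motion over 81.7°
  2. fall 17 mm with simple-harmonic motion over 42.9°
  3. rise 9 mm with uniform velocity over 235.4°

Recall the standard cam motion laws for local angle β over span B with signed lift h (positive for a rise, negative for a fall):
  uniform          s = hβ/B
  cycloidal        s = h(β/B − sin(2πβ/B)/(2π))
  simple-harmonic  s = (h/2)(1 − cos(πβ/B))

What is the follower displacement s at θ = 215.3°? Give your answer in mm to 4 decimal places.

seg 1 [0°–81.7°] cycloidal, h=21: full span → s += 21 → s = 21.0000
seg 2 [81.7°–124.6°] simple-harmonic, h=-17: full span → s += -17 → s = 4.0000
seg 3 [124.6°–360°] uniform, h=9: θ=215.3° here. β=90.7, B=235.4. 9·90.7/235.4 = 3.4677 → s = 7.4677

7.4677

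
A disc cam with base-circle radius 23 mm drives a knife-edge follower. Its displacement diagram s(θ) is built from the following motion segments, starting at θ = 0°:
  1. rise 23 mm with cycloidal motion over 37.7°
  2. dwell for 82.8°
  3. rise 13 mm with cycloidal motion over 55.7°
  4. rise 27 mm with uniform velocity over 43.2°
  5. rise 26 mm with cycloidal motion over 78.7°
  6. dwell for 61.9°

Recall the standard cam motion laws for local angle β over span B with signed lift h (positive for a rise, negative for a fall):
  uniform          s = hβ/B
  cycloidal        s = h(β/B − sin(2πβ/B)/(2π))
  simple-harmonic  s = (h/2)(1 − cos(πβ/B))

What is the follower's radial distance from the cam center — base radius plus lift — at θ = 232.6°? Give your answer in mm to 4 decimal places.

seg 1 [0°–37.7°] cycloidal, h=23: full span → s += 23 → s = 23.0000
seg 2 [37.7°–120.5°] dwell: s stays 23.0000
seg 3 [120.5°–176.2°] cycloidal, h=13: full span → s += 13 → s = 36.0000
seg 4 [176.2°–219.4°] uniform, h=27: full span → s += 27 → s = 63.0000
seg 5 [219.4°–298.1°] cycloidal, h=26: θ=232.6° here. β=13.2, B=78.7. 26·(0.1677 − sin(2π·0.1677)/(2π)) = 0.7635 → s = 63.7635
radial distance = base radius + s = 23 + 63.7635 = 86.7635

86.7635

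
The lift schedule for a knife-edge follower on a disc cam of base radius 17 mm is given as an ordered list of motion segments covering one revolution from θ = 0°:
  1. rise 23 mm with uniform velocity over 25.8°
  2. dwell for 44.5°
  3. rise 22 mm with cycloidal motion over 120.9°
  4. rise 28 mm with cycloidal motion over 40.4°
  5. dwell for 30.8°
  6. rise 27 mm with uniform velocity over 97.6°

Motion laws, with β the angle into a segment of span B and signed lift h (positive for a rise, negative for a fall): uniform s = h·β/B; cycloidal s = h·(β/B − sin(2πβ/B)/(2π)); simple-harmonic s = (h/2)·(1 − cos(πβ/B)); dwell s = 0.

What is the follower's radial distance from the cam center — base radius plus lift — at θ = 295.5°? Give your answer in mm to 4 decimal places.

seg 1 [0°–25.8°] uniform, h=23: full span → s += 23 → s = 23.0000
seg 2 [25.8°–70.3°] dwell: s stays 23.0000
seg 3 [70.3°–191.2°] cycloidal, h=22: full span → s += 22 → s = 45.0000
seg 4 [191.2°–231.6°] cycloidal, h=28: full span → s += 28 → s = 73.0000
seg 5 [231.6°–262.4°] dwell: s stays 73.0000
seg 6 [262.4°–360°] uniform, h=27: θ=295.5° here. β=33.1, B=97.6. 27·33.1/97.6 = 9.1568 → s = 82.1568
radial distance = base radius + s = 17 + 82.1568 = 99.1568

99.1568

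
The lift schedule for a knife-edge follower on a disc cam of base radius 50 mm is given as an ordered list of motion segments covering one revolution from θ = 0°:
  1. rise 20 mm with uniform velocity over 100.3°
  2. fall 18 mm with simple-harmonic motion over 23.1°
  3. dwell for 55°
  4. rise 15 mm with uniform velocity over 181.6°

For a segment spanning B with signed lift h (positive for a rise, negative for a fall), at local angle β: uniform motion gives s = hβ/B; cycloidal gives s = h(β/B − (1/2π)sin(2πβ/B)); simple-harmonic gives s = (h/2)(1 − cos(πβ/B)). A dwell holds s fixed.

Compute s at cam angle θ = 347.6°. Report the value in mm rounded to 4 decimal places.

seg 1 [0°–100.3°] uniform, h=20: full span → s += 20 → s = 20.0000
seg 2 [100.3°–123.4°] simple-harmonic, h=-18: full span → s += -18 → s = 2.0000
seg 3 [123.4°–178.4°] dwell: s stays 2.0000
seg 4 [178.4°–360°] uniform, h=15: θ=347.6° here. β=169.2, B=181.6. 15·169.2/181.6 = 13.9758 → s = 15.9758

15.9758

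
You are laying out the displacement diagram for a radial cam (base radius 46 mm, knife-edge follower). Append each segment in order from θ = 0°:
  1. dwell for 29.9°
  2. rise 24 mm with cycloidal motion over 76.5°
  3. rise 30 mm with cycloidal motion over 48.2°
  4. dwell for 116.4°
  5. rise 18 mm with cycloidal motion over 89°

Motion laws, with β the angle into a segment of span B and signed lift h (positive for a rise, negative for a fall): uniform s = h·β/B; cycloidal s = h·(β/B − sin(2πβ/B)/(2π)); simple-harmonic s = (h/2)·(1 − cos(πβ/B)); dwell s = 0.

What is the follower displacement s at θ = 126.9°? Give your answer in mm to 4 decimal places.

seg 1 [0°–29.9°] dwell: s stays 0.0000
seg 2 [29.9°–106.4°] cycloidal, h=24: full span → s += 24 → s = 24.0000
seg 3 [106.4°–154.6°] cycloidal, h=30: θ=126.9° here. β=20.5, B=48.2. 30·(0.4253 − sin(2π·0.4253)/(2π)) = 10.6000 → s = 34.6000

34.6000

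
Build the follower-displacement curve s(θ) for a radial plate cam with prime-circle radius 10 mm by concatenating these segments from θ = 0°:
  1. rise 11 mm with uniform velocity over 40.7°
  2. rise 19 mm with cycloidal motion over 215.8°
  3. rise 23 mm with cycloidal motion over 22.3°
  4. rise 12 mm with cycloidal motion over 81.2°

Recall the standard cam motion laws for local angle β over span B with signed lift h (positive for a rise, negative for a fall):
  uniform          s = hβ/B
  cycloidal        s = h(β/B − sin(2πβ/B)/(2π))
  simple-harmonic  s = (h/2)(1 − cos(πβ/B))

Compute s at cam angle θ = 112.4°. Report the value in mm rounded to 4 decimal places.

seg 1 [0°–40.7°] uniform, h=11: full span → s += 11 → s = 11.0000
seg 2 [40.7°–256.5°] cycloidal, h=19: θ=112.4° here. β=71.7, B=215.8. 19·(0.3323 − sin(2π·0.3323)/(2π)) = 3.6838 → s = 14.6838

14.6838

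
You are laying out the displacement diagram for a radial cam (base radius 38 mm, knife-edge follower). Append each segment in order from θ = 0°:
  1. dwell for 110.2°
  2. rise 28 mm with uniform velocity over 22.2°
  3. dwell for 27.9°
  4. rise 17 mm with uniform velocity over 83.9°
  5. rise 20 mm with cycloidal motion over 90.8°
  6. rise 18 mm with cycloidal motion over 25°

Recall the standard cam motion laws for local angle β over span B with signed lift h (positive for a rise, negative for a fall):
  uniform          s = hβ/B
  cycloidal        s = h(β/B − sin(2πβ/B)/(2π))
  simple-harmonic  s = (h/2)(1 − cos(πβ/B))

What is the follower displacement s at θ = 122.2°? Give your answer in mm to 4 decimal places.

seg 1 [0°–110.2°] dwell: s stays 0.0000
seg 2 [110.2°–132.4°] uniform, h=28: θ=122.2° here. β=12, B=22.2. 28·12/22.2 = 15.1351 → s = 15.1351

15.1351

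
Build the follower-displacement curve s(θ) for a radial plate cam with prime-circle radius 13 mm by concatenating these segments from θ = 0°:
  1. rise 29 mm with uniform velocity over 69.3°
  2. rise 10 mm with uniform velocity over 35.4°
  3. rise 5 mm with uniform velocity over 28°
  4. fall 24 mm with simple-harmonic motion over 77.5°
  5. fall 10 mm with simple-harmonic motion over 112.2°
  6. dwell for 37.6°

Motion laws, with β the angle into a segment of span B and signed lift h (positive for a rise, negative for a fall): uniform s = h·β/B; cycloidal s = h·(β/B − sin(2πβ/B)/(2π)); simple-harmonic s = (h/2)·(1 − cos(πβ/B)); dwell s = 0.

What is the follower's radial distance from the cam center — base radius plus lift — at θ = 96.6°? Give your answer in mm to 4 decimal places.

seg 1 [0°–69.3°] uniform, h=29: full span → s += 29 → s = 29.0000
seg 2 [69.3°–104.7°] uniform, h=10: θ=96.6° here. β=27.3, B=35.4. 10·27.3/35.4 = 7.7119 → s = 36.7119
radial distance = base radius + s = 13 + 36.7119 = 49.7119

49.7119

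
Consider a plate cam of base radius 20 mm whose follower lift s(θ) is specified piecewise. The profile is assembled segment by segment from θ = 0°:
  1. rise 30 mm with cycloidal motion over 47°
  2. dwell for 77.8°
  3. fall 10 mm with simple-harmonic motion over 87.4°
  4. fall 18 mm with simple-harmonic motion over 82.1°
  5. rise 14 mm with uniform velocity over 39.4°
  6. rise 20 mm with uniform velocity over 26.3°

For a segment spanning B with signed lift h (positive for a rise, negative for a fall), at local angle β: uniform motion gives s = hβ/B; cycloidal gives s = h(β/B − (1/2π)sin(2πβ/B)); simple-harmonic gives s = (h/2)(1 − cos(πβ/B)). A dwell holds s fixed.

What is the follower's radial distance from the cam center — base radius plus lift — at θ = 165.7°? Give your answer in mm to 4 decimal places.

seg 1 [0°–47°] cycloidal, h=30: full span → s += 30 → s = 30.0000
seg 2 [47°–124.8°] dwell: s stays 30.0000
seg 3 [124.8°–212.2°] simple-harmonic, h=-10: θ=165.7° here. β=40.9, B=87.4. -10/2·(1 − cos(π·0.4680)) = -4.4976 → s = 25.5024
radial distance = base radius + s = 20 + 25.5024 = 45.5024

45.5024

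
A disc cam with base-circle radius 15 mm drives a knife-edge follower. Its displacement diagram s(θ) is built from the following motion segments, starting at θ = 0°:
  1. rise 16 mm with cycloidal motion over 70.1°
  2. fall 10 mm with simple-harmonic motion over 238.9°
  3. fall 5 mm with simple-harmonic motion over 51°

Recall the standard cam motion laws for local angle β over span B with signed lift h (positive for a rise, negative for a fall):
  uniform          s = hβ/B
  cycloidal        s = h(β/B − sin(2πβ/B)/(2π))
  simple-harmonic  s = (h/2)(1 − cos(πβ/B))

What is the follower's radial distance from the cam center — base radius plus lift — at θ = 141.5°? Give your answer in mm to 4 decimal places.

seg 1 [0°–70.1°] cycloidal, h=16: full span → s += 16 → s = 16.0000
seg 2 [70.1°–309°] simple-harmonic, h=-10: θ=141.5° here. β=71.4, B=238.9. -10/2·(1 − cos(π·0.2989)) = -2.0467 → s = 13.9533
radial distance = base radius + s = 15 + 13.9533 = 28.9533

28.9533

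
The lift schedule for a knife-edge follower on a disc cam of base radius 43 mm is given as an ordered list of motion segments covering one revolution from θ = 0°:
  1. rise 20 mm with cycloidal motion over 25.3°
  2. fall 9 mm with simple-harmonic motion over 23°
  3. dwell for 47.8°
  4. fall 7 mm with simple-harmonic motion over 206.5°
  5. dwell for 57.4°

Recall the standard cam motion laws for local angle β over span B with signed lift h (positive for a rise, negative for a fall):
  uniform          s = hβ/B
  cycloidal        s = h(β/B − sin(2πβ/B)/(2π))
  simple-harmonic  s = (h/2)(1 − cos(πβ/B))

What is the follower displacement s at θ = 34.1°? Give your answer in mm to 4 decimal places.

seg 1 [0°–25.3°] cycloidal, h=20: full span → s += 20 → s = 20.0000
seg 2 [25.3°–48.3°] simple-harmonic, h=-9: θ=34.1° here. β=8.8, B=23. -9/2·(1 − cos(π·0.3826)) = -2.8778 → s = 17.1222

17.1222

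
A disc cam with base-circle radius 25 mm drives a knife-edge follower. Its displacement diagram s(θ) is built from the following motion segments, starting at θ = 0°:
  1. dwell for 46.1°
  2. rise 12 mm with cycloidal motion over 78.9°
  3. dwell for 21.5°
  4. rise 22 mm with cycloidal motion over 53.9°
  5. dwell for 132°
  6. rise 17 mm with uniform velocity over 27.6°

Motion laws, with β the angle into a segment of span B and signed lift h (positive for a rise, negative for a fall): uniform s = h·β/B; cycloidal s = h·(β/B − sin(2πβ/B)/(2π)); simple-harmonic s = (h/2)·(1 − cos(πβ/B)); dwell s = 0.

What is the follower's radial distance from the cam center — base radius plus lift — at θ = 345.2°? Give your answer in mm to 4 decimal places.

seg 1 [0°–46.1°] dwell: s stays 0.0000
seg 2 [46.1°–125°] cycloidal, h=12: full span → s += 12 → s = 12.0000
seg 3 [125°–146.5°] dwell: s stays 12.0000
seg 4 [146.5°–200.4°] cycloidal, h=22: full span → s += 22 → s = 34.0000
seg 5 [200.4°–332.4°] dwell: s stays 34.0000
seg 6 [332.4°–360°] uniform, h=17: θ=345.2° here. β=12.8, B=27.6. 17·12.8/27.6 = 7.8841 → s = 41.8841
radial distance = base radius + s = 25 + 41.8841 = 66.8841

66.8841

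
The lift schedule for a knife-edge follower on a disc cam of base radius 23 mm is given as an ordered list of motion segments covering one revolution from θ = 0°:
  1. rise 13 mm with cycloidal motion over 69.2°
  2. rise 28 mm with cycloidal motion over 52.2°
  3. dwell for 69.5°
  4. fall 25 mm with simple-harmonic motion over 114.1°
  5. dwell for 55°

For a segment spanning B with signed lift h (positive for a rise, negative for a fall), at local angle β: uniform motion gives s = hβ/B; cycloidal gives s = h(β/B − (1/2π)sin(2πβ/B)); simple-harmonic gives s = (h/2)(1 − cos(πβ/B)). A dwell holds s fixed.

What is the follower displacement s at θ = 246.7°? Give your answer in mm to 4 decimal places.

seg 1 [0°–69.2°] cycloidal, h=13: full span → s += 13 → s = 13.0000
seg 2 [69.2°–121.4°] cycloidal, h=28: full span → s += 28 → s = 41.0000
seg 3 [121.4°–190.9°] dwell: s stays 41.0000
seg 4 [190.9°–305°] simple-harmonic, h=-25: θ=246.7° here. β=55.8, B=114.1. -25/2·(1 − cos(π·0.4890)) = -12.0699 → s = 28.9301

28.9301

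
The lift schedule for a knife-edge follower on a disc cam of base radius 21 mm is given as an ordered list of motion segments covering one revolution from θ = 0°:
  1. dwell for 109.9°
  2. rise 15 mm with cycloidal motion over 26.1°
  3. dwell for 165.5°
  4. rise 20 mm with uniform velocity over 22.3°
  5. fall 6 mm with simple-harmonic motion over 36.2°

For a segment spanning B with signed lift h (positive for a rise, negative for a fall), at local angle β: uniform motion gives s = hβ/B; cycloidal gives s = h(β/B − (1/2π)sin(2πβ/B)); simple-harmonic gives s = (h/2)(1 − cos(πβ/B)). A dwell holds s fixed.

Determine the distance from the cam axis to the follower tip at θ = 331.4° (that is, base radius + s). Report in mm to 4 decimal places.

seg 1 [0°–109.9°] dwell: s stays 0.0000
seg 2 [109.9°–136°] cycloidal, h=15: full span → s += 15 → s = 15.0000
seg 3 [136°–301.5°] dwell: s stays 15.0000
seg 4 [301.5°–323.8°] uniform, h=20: full span → s += 20 → s = 35.0000
seg 5 [323.8°–360°] simple-harmonic, h=-6: θ=331.4° here. β=7.6, B=36.2. -6/2·(1 − cos(π·0.2099)) = -0.6292 → s = 34.3708
radial distance = base radius + s = 21 + 34.3708 = 55.3708

55.3708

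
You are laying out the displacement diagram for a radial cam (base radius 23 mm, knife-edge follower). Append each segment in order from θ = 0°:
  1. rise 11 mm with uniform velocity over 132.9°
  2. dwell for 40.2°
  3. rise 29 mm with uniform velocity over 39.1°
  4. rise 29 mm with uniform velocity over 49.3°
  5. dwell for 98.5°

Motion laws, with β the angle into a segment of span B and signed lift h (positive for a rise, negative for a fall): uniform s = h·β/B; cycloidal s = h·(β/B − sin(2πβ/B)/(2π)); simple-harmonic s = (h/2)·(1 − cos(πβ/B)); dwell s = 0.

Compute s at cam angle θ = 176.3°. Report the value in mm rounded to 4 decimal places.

seg 1 [0°–132.9°] uniform, h=11: full span → s += 11 → s = 11.0000
seg 2 [132.9°–173.1°] dwell: s stays 11.0000
seg 3 [173.1°–212.2°] uniform, h=29: θ=176.3° here. β=3.2, B=39.1. 29·3.2/39.1 = 2.3734 → s = 13.3734

13.3734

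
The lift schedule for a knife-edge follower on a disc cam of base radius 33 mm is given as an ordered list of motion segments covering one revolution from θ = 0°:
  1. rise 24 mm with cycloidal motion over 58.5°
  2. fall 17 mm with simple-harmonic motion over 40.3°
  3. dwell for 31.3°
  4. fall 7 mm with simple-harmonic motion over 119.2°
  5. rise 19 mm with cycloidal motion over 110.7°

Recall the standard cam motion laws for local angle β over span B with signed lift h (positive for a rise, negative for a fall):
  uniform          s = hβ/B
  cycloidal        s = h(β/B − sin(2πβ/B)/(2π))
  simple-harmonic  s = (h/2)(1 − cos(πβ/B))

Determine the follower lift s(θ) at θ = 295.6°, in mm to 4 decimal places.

seg 1 [0°–58.5°] cycloidal, h=24: full span → s += 24 → s = 24.0000
seg 2 [58.5°–98.8°] simple-harmonic, h=-17: full span → s += -17 → s = 7.0000
seg 3 [98.8°–130.1°] dwell: s stays 7.0000
seg 4 [130.1°–249.3°] simple-harmonic, h=-7: full span → s += -7 → s = 0.0000
seg 5 [249.3°–360°] cycloidal, h=19: θ=295.6° here. β=46.3, B=110.7. 19·(0.4182 − sin(2π·0.4182)/(2π)) = 6.4608 → s = 6.4608

6.4608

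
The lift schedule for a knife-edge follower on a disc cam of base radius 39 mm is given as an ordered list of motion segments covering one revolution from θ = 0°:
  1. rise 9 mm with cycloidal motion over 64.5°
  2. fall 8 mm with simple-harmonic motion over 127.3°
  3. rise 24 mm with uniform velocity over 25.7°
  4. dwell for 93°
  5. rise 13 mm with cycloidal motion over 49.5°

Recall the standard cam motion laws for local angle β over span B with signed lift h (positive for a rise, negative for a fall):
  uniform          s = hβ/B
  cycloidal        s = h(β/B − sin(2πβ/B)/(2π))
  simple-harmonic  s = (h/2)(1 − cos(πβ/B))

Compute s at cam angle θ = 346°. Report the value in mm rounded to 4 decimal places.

seg 1 [0°–64.5°] cycloidal, h=9: full span → s += 9 → s = 9.0000
seg 2 [64.5°–191.8°] simple-harmonic, h=-8: full span → s += -8 → s = 1.0000
seg 3 [191.8°–217.5°] uniform, h=24: full span → s += 24 → s = 25.0000
seg 4 [217.5°–310.5°] dwell: s stays 25.0000
seg 5 [310.5°–360°] cycloidal, h=13: θ=346° here. β=35.5, B=49.5. 13·(0.7172 − sin(2π·0.7172)/(2π)) = 11.3484 → s = 36.3484

36.3484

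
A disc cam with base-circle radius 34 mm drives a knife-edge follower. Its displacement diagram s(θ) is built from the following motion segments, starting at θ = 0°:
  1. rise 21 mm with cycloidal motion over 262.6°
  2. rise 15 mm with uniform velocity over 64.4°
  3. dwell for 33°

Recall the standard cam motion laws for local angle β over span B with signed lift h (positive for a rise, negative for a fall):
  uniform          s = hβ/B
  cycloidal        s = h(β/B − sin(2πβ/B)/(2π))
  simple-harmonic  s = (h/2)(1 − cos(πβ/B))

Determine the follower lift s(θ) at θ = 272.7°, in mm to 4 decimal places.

seg 1 [0°–262.6°] cycloidal, h=21: full span → s += 21 → s = 21.0000
seg 2 [262.6°–327°] uniform, h=15: θ=272.7° here. β=10.1, B=64.4. 15·10.1/64.4 = 2.3525 → s = 23.3525

23.3525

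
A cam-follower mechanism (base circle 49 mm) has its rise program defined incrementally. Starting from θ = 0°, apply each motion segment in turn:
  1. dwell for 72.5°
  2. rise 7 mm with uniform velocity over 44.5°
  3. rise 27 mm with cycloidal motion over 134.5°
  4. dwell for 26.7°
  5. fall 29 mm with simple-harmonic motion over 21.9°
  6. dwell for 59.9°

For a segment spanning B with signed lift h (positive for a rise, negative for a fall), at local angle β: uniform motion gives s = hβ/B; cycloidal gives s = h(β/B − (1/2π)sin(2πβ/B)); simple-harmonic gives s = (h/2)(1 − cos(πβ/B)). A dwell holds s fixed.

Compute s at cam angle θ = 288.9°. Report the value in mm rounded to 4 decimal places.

seg 1 [0°–72.5°] dwell: s stays 0.0000
seg 2 [72.5°–117°] uniform, h=7: full span → s += 7 → s = 7.0000
seg 3 [117°–251.5°] cycloidal, h=27: full span → s += 27 → s = 34.0000
seg 4 [251.5°–278.2°] dwell: s stays 34.0000
seg 5 [278.2°–300.1°] simple-harmonic, h=-29: θ=288.9° here. β=10.7, B=21.9. -29/2·(1 − cos(π·0.4886)) = -13.9801 → s = 20.0199

20.0199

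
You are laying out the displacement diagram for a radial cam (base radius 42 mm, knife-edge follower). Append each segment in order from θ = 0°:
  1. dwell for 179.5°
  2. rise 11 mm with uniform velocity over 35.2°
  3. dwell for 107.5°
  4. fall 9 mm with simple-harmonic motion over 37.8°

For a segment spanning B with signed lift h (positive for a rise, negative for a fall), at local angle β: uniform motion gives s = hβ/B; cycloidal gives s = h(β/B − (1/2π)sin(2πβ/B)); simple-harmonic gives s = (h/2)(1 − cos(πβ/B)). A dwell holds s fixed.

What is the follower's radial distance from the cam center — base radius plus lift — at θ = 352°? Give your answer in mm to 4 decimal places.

seg 1 [0°–179.5°] dwell: s stays 0.0000
seg 2 [179.5°–214.7°] uniform, h=11: full span → s += 11 → s = 11.0000
seg 3 [214.7°–322.2°] dwell: s stays 11.0000
seg 4 [322.2°–360°] simple-harmonic, h=-9: θ=352° here. β=29.8, B=37.8. -9/2·(1 − cos(π·0.7884)) = -8.0414 → s = 2.9586
radial distance = base radius + s = 42 + 2.9586 = 44.9586

44.9586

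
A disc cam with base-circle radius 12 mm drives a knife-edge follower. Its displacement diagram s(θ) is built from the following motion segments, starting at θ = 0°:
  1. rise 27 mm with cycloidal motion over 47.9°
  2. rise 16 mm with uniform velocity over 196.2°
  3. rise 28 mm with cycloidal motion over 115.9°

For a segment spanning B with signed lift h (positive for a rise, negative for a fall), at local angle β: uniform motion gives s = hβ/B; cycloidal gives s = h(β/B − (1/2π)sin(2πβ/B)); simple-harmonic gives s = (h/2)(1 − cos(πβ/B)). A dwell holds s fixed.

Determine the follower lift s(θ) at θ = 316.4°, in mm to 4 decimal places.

seg 1 [0°–47.9°] cycloidal, h=27: full span → s += 27 → s = 27.0000
seg 2 [47.9°–244.1°] uniform, h=16: full span → s += 16 → s = 43.0000
seg 3 [244.1°–360°] cycloidal, h=28: θ=316.4° here. β=72.3, B=115.9. 28·(0.6238 − sin(2π·0.6238)/(2π)) = 20.5943 → s = 63.5943

63.5943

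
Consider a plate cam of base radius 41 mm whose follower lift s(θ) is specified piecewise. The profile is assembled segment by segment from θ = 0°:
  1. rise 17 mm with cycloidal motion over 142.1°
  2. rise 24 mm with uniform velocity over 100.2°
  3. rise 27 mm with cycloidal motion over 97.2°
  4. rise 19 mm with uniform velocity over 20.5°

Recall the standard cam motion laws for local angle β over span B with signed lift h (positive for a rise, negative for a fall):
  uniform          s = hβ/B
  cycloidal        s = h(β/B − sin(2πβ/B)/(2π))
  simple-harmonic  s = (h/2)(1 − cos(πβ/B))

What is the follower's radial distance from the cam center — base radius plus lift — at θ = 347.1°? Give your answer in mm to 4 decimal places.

seg 1 [0°–142.1°] cycloidal, h=17: full span → s += 17 → s = 17.0000
seg 2 [142.1°–242.3°] uniform, h=24: full span → s += 24 → s = 41.0000
seg 3 [242.3°–339.5°] cycloidal, h=27: full span → s += 27 → s = 68.0000
seg 4 [339.5°–360°] uniform, h=19: θ=347.1° here. β=7.6, B=20.5. 19·7.6/20.5 = 7.0439 → s = 75.0439
radial distance = base radius + s = 41 + 75.0439 = 116.0439

116.0439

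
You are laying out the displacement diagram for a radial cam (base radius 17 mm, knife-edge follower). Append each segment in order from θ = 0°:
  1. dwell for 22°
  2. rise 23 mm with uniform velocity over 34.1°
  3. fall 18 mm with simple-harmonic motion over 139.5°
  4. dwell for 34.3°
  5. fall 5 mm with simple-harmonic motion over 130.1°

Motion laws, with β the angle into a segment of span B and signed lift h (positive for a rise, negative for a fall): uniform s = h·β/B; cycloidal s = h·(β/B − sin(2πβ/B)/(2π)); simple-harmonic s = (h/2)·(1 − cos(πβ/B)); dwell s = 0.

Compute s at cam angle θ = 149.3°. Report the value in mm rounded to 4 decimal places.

seg 1 [0°–22°] dwell: s stays 0.0000
seg 2 [22°–56.1°] uniform, h=23: full span → s += 23 → s = 23.0000
seg 3 [56.1°–195.6°] simple-harmonic, h=-18: θ=149.3° here. β=93.2, B=139.5. -18/2·(1 − cos(π·0.6681)) = -13.5351 → s = 9.4649

9.4649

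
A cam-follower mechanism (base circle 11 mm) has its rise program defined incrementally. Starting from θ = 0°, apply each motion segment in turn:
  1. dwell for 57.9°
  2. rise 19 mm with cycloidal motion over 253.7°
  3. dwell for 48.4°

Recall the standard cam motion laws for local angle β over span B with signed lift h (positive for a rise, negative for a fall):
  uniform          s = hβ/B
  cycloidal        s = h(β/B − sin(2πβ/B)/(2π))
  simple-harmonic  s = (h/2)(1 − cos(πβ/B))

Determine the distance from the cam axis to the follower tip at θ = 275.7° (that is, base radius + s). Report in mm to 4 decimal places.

seg 1 [0°–57.9°] dwell: s stays 0.0000
seg 2 [57.9°–311.6°] cycloidal, h=19: θ=275.7° here. β=217.8, B=253.7. 19·(0.8585 − sin(2π·0.8585)/(2π)) = 18.6595 → s = 18.6595
radial distance = base radius + s = 11 + 18.6595 = 29.6595

29.6595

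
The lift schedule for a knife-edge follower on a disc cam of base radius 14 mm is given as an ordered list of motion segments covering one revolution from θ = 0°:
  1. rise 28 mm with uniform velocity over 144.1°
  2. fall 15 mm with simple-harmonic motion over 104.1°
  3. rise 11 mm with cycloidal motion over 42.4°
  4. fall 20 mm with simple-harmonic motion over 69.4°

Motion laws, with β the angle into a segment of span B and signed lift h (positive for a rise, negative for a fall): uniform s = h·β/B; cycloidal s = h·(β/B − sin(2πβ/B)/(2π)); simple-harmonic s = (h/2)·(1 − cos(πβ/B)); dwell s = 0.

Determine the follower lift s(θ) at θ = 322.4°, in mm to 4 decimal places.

seg 1 [0°–144.1°] uniform, h=28: full span → s += 28 → s = 28.0000
seg 2 [144.1°–248.2°] simple-harmonic, h=-15: full span → s += -15 → s = 13.0000
seg 3 [248.2°–290.6°] cycloidal, h=11: full span → s += 11 → s = 24.0000
seg 4 [290.6°–360°] simple-harmonic, h=-20: θ=322.4° here. β=31.8, B=69.4. -20/2·(1 − cos(π·0.4582)) = -8.6910 → s = 15.3090

15.3090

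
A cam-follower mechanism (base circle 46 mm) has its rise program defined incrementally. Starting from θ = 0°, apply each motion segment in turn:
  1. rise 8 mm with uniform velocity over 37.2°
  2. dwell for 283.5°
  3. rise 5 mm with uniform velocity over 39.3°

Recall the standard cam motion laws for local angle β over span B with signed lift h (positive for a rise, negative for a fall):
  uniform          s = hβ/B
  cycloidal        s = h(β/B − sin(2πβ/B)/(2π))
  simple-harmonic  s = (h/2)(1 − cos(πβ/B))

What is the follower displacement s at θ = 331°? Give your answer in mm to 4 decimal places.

seg 1 [0°–37.2°] uniform, h=8: full span → s += 8 → s = 8.0000
seg 2 [37.2°–320.7°] dwell: s stays 8.0000
seg 3 [320.7°–360°] uniform, h=5: θ=331° here. β=10.3, B=39.3. 5·10.3/39.3 = 1.3104 → s = 9.3104

9.3104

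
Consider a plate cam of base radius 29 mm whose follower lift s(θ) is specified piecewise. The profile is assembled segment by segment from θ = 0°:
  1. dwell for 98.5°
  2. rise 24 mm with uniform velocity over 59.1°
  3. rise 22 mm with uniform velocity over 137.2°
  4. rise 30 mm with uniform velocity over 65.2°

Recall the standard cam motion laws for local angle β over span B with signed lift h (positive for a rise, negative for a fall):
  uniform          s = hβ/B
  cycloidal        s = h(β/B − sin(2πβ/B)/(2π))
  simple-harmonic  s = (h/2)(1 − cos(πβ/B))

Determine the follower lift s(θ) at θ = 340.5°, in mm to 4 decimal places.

seg 1 [0°–98.5°] dwell: s stays 0.0000
seg 2 [98.5°–157.6°] uniform, h=24: full span → s += 24 → s = 24.0000
seg 3 [157.6°–294.8°] uniform, h=22: full span → s += 22 → s = 46.0000
seg 4 [294.8°–360°] uniform, h=30: θ=340.5° here. β=45.7, B=65.2. 30·45.7/65.2 = 21.0276 → s = 67.0276

67.0276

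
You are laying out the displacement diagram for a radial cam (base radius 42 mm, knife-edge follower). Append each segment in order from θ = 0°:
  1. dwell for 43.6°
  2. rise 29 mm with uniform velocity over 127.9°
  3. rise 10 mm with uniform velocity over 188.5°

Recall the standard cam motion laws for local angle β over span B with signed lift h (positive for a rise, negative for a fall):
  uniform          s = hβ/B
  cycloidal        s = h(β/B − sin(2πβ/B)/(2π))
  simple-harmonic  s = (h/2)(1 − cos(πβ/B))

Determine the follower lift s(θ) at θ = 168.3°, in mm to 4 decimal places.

seg 1 [0°–43.6°] dwell: s stays 0.0000
seg 2 [43.6°–171.5°] uniform, h=29: θ=168.3° here. β=124.7, B=127.9. 29·124.7/127.9 = 28.2744 → s = 28.2744

28.2744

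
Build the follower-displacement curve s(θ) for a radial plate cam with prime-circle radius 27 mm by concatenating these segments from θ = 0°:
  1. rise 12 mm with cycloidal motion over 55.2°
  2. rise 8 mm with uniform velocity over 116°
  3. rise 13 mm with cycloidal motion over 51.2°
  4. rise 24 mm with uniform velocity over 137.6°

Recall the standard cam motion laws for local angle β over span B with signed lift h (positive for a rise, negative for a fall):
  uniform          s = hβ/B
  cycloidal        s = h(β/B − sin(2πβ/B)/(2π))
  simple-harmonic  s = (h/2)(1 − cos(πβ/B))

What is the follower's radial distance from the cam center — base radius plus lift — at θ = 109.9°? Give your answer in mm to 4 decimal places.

seg 1 [0°–55.2°] cycloidal, h=12: full span → s += 12 → s = 12.0000
seg 2 [55.2°–171.2°] uniform, h=8: θ=109.9° here. β=54.7, B=116. 8·54.7/116 = 3.7724 → s = 15.7724
radial distance = base radius + s = 27 + 15.7724 = 42.7724

42.7724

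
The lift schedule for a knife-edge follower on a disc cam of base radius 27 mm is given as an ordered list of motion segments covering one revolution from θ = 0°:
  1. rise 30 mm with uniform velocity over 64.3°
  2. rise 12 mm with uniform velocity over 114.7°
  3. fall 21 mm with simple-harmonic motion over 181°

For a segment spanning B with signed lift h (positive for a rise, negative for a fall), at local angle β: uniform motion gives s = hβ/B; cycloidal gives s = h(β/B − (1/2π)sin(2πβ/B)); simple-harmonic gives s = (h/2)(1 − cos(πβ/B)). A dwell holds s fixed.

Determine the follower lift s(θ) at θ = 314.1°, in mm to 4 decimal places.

seg 1 [0°–64.3°] uniform, h=30: full span → s += 30 → s = 30.0000
seg 2 [64.3°–179°] uniform, h=12: full span → s += 12 → s = 42.0000
seg 3 [179°–360°] simple-harmonic, h=-21: θ=314.1° here. β=135.1, B=181. -21/2·(1 − cos(π·0.7464)) = -17.8404 → s = 24.1596

24.1596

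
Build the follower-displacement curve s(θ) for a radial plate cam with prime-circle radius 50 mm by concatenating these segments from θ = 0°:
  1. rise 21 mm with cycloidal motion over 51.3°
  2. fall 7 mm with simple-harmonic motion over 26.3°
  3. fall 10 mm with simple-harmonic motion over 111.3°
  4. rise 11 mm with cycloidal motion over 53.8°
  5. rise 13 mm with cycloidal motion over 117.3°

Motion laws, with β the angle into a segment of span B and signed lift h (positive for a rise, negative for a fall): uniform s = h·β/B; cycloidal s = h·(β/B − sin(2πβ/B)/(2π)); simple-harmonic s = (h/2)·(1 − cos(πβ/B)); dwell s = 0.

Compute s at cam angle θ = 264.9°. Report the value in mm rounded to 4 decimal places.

seg 1 [0°–51.3°] cycloidal, h=21: full span → s += 21 → s = 21.0000
seg 2 [51.3°–77.6°] simple-harmonic, h=-7: full span → s += -7 → s = 14.0000
seg 3 [77.6°–188.9°] simple-harmonic, h=-10: full span → s += -10 → s = 4.0000
seg 4 [188.9°–242.7°] cycloidal, h=11: full span → s += 11 → s = 15.0000
seg 5 [242.7°–360°] cycloidal, h=13: θ=264.9° here. β=22.2, B=117.3. 13·(0.1893 − sin(2π·0.1893)/(2π)) = 0.5402 → s = 15.5402

15.5402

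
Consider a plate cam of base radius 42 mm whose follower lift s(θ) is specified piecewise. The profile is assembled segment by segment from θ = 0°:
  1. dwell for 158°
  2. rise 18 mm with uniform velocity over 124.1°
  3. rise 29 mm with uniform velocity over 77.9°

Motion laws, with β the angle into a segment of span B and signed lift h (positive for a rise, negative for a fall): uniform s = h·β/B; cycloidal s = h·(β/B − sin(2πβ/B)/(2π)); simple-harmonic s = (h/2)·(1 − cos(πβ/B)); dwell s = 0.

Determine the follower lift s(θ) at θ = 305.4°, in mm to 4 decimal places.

seg 1 [0°–158°] dwell: s stays 0.0000
seg 2 [158°–282.1°] uniform, h=18: full span → s += 18 → s = 18.0000
seg 3 [282.1°–360°] uniform, h=29: θ=305.4° here. β=23.3, B=77.9. 29·23.3/77.9 = 8.6739 → s = 26.6739

26.6739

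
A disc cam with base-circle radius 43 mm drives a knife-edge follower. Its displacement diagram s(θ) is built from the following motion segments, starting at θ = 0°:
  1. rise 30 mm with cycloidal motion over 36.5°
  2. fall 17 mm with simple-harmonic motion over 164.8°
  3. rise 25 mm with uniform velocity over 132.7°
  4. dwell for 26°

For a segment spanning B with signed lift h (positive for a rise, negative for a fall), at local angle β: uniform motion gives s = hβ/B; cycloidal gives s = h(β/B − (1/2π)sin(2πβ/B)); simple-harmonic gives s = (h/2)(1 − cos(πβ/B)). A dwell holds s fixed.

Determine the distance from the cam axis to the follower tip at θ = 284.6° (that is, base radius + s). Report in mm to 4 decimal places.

seg 1 [0°–36.5°] cycloidal, h=30: full span → s += 30 → s = 30.0000
seg 2 [36.5°–201.3°] simple-harmonic, h=-17: full span → s += -17 → s = 13.0000
seg 3 [201.3°–334°] uniform, h=25: θ=284.6° here. β=83.3, B=132.7. 25·83.3/132.7 = 15.6933 → s = 28.6933
radial distance = base radius + s = 43 + 28.6933 = 71.6933

71.6933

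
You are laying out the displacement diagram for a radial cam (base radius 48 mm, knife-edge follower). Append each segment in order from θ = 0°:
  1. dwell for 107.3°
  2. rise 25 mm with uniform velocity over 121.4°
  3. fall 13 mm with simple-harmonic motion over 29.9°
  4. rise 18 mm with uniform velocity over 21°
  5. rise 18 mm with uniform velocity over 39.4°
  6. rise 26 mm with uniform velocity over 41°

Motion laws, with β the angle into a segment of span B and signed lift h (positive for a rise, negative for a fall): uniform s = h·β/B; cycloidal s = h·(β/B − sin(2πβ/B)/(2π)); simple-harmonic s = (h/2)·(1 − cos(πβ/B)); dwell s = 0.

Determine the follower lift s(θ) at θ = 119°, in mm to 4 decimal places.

seg 1 [0°–107.3°] dwell: s stays 0.0000
seg 2 [107.3°–228.7°] uniform, h=25: θ=119° here. β=11.7, B=121.4. 25·11.7/121.4 = 2.4094 → s = 2.4094

2.4094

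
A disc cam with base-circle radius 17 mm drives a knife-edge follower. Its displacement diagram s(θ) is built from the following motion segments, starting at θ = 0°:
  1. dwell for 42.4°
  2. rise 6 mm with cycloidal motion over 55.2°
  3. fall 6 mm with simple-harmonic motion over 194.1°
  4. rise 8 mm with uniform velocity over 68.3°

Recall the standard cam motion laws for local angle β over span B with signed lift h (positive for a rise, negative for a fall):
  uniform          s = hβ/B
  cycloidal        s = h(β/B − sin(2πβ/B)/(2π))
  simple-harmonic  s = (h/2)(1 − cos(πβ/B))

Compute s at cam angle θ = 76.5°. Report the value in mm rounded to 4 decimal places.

seg 1 [0°–42.4°] dwell: s stays 0.0000
seg 2 [42.4°–97.6°] cycloidal, h=6: θ=76.5° here. β=34.1, B=55.2. 6·(0.6178 − sin(2π·0.6178)/(2π)) = 4.3503 → s = 4.3503

4.3503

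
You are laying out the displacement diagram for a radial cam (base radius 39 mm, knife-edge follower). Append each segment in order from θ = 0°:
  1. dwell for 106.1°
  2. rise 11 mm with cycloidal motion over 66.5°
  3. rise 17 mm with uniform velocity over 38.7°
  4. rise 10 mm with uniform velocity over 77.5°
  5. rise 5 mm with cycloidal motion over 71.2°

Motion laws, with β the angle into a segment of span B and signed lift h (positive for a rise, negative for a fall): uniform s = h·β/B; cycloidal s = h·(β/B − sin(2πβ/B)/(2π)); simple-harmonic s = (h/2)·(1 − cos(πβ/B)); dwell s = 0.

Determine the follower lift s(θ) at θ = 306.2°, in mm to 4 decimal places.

seg 1 [0°–106.1°] dwell: s stays 0.0000
seg 2 [106.1°–172.6°] cycloidal, h=11: full span → s += 11 → s = 11.0000
seg 3 [172.6°–211.3°] uniform, h=17: full span → s += 17 → s = 28.0000
seg 4 [211.3°–288.8°] uniform, h=10: full span → s += 10 → s = 38.0000
seg 5 [288.8°–360°] cycloidal, h=5: θ=306.2° here. β=17.4, B=71.2. 5·(0.2444 − sin(2π·0.2444)/(2π)) = 0.4266 → s = 38.4266

38.4266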